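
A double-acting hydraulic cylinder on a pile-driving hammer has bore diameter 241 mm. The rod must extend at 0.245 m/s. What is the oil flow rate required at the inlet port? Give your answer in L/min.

Cap-side area A_cap = π/4 × (241 mm)² = 45620 mm^2
Q = A × v

Q ≈ 671 L/min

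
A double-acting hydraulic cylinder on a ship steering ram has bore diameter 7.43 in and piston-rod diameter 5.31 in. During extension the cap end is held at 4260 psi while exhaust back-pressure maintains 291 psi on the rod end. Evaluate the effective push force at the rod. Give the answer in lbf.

Cap-side area A_cap = π/4 × (7.43 in)² = 43.36 in^2
Rod-side annular area A_ann = π/4 × (7.43² − 5.31²) = 21.21 in^2
Net thrust = P_cap·A_cap − P_rod·A_ann = 1.847e5 lbf − 6173 lbf

F ≈ 1.79e5 lbf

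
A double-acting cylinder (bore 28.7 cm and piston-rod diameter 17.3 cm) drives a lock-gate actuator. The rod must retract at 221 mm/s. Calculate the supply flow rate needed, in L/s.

Q ≈ 9.10 L/s

Rod-side annular area A_ann = π/4 × (28.7² − 17.3²) = 411.9 cm^2
Q = A × v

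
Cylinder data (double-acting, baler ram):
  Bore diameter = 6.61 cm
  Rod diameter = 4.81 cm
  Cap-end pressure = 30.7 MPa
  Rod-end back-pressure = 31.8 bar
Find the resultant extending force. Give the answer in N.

F ≈ 1.00e5 N

Cap-side area A_cap = π/4 × (6.61 cm)² = 34.32 cm^2
Rod-side annular area A_ann = π/4 × (6.61² − 4.81²) = 16.14 cm^2
Net thrust = P_cap·A_cap − P_rod·A_ann = 1.053e5 N − 5134 N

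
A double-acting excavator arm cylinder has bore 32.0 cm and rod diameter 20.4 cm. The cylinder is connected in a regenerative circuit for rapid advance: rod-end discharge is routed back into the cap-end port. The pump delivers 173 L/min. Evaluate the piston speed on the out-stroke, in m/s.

v ≈ 0.0882 m/s

In regeneration the rod-end outflow joins the pump flow into the cap end, so the net volume the pump must supply per unit advance equals the rod cross-section area.
Rod cross-section A_rod = π/4 × (20.4 cm)² = 326.9 cm^2
v = Q_pump / A_rod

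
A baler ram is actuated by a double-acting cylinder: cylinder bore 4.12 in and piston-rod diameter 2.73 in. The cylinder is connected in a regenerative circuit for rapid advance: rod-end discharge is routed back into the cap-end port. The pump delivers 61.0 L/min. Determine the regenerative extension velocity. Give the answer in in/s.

In regeneration the rod-end outflow joins the pump flow into the cap end, so the net volume the pump must supply per unit advance equals the rod cross-section area.
Rod cross-section A_rod = π/4 × (2.73 in)² = 5.853 in^2
v = Q_pump / A_rod

v ≈ 10.6 in/s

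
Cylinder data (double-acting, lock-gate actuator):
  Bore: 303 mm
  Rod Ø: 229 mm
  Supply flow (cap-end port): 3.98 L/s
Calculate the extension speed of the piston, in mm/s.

Cap-side area A_cap = π/4 × (303 mm)² = 72110 mm^2
v = Q / A

v ≈ 55.2 mm/s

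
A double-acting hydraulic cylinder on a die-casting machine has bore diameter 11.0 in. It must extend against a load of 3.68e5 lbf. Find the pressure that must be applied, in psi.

P ≈ 3870 psi

Cap-side area A_cap = π/4 × (11.0 in)² = 95.03 in^2
P = F / A = 3.68e5 lbf / A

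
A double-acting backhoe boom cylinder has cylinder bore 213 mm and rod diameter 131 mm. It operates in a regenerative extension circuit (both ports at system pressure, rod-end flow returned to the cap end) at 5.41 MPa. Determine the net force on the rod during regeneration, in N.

F ≈ 72900 N

With equal pressure on both faces, forces on the annular region cancel; the net push is pressure × rod cross-section.
Rod cross-section A_rod = π/4 × (131 mm)² = 13480 mm^2
F = P × A_rod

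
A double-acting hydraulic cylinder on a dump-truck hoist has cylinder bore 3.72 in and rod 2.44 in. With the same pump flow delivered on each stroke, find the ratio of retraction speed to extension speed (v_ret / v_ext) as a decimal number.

Cap-side area A_cap = π/4 × (3.72 in)² = 10.87 in^2
Rod-side annular area A_ann = π/4 × (3.72² − 2.44²) = 6.193 in^2
For equal Q, v ∝ 1/A, so v_ret/v_ext = A_cap/A_ann.

v_ret/v_ext ≈ 1.76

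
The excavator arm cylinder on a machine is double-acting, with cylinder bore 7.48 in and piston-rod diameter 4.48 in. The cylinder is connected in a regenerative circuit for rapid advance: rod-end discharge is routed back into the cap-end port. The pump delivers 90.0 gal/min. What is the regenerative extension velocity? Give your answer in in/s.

In regeneration the rod-end outflow joins the pump flow into the cap end, so the net volume the pump must supply per unit advance equals the rod cross-section area.
Rod cross-section A_rod = π/4 × (4.48 in)² = 15.76 in^2
v = Q_pump / A_rod

v ≈ 22.0 in/s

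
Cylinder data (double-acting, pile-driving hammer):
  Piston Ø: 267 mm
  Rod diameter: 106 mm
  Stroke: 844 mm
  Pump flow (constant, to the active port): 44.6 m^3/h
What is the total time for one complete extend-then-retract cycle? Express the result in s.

t ≈ 7.03 s

Cap-side area A_cap = π/4 × (267 mm)² = 55990 mm^2
Rod-side annular area A_ann = π/4 × (267² − 106²) = 47170 mm^2
t_ext = A_cap·L/Q = 3.814 s
t_ret = A_ann·L/Q = 3.213 s
t_cycle = t_ext + t_ret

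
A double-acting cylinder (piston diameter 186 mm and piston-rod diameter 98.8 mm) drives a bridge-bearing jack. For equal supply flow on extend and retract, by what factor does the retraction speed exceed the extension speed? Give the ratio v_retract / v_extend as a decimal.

Cap-side area A_cap = π/4 × (186 mm)² = 27170 mm^2
Rod-side annular area A_ann = π/4 × (186² − 98.8²) = 19510 mm^2
For equal Q, v ∝ 1/A, so v_ret/v_ext = A_cap/A_ann.

v_ret/v_ext ≈ 1.39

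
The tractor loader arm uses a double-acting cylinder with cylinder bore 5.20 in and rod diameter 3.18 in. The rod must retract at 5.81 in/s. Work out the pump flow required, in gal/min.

Q ≈ 20.1 gal/min

Rod-side annular area A_ann = π/4 × (5.20² − 3.18²) = 13.29 in^2
Q = A × v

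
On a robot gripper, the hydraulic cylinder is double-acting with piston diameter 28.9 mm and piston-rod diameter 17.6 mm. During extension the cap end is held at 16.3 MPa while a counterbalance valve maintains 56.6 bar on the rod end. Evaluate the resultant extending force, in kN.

F ≈ 8.36 kN

Cap-side area A_cap = π/4 × (28.9 mm)² = 656.0 mm^2
Rod-side annular area A_ann = π/4 × (28.9² − 17.6²) = 412.7 mm^2
Net thrust = P_cap·A_cap − P_rod·A_ann = 10.69 kN − 2.336 kN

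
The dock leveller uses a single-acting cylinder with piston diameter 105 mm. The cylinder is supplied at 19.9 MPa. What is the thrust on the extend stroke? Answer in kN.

F ≈ 172 kN

Cap-side area A_cap = π/4 × (105 mm)² = 8659 mm^2
F = P × A_cap = 19.9 MPa × A_cap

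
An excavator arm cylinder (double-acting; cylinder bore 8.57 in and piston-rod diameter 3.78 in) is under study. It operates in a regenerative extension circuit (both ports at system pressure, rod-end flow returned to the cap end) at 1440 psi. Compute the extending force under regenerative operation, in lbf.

With equal pressure on both faces, forces on the annular region cancel; the net push is pressure × rod cross-section.
Rod cross-section A_rod = π/4 × (3.78 in)² = 11.22 in^2
F = P × A_rod

F ≈ 16200 lbf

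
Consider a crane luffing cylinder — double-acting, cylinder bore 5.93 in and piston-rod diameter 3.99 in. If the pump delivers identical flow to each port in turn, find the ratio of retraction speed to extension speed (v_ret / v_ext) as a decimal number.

v_ret/v_ext ≈ 1.83

Cap-side area A_cap = π/4 × (5.93 in)² = 27.62 in^2
Rod-side annular area A_ann = π/4 × (5.93² − 3.99²) = 15.11 in^2
For equal Q, v ∝ 1/A, so v_ret/v_ext = A_cap/A_ann.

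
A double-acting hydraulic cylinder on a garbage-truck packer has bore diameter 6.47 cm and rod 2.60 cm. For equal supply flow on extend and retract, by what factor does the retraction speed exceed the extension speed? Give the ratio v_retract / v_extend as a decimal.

Cap-side area A_cap = π/4 × (6.47 cm)² = 32.88 cm^2
Rod-side annular area A_ann = π/4 × (6.47² − 2.60²) = 27.57 cm^2
For equal Q, v ∝ 1/A, so v_ret/v_ext = A_cap/A_ann.

v_ret/v_ext ≈ 1.19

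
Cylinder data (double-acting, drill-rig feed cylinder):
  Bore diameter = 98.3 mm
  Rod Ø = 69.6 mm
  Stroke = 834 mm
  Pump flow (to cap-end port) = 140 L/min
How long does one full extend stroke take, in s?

Cap-side area A_cap = π/4 × (98.3 mm)² = 7589 mm^2
Swept volume V = A × L; t = V / Q = A·L / Q

t ≈ 2.71 s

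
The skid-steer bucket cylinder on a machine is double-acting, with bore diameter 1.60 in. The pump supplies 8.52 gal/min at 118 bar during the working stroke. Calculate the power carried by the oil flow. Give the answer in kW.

Hydraulic power = P × Q

W ≈ 6.34 kW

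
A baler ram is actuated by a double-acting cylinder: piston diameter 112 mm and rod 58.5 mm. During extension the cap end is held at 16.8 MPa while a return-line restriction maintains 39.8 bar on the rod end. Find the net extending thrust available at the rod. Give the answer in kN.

F ≈ 137 kN

Cap-side area A_cap = π/4 × (112 mm)² = 9852 mm^2
Rod-side annular area A_ann = π/4 × (112² − 58.5²) = 7164 mm^2
Net thrust = P_cap·A_cap − P_rod·A_ann = 165.5 kN − 28.51 kN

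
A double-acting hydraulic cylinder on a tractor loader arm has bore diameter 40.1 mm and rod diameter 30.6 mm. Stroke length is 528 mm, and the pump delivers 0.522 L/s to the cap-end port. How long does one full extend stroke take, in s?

Cap-side area A_cap = π/4 × (40.1 mm)² = 1263 mm^2
Swept volume V = A × L; t = V / Q = A·L / Q

t ≈ 1.28 s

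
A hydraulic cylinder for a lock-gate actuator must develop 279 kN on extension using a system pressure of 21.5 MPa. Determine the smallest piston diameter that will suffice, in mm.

Extension force acts on the full piston face: F = P × (π/4)D².
D = √(4F / (πP)) = √(4 × 279 kN / (π × 21.5 MPa))

D ≈ 129 mm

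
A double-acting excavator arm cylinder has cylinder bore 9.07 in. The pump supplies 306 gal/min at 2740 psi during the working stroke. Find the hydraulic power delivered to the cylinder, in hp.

W ≈ 489 hp

Hydraulic power = P × Q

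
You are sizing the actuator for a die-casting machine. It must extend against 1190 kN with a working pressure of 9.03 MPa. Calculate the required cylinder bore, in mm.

Extension force acts on the full piston face: F = P × (π/4)D².
D = √(4F / (πP)) = √(4 × 1190 kN / (π × 9.03 MPa))

D ≈ 410 mm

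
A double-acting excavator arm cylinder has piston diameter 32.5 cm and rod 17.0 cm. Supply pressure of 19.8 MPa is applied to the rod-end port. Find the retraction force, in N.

F ≈ 1.19e6 N

Rod-side annular area A_ann = π/4 × (32.5² − 17.0²) = 602.6 cm^2
On retraction the pressure acts on the annular area (bore minus rod).
F = P × A_ann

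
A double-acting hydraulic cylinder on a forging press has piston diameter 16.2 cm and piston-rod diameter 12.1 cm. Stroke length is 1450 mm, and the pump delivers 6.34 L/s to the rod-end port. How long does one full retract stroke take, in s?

t ≈ 2.08 s

Rod-side annular area A_ann = π/4 × (16.2² − 12.1²) = 91.13 cm^2
Swept volume V = A × L; t = V / Q = A·L / Q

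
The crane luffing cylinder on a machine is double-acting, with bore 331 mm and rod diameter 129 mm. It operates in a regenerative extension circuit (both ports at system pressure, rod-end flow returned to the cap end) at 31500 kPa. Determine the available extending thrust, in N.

F ≈ 4.12e5 N

With equal pressure on both faces, forces on the annular region cancel; the net push is pressure × rod cross-section.
Rod cross-section A_rod = π/4 × (129 mm)² = 13070 mm^2
F = P × A_rod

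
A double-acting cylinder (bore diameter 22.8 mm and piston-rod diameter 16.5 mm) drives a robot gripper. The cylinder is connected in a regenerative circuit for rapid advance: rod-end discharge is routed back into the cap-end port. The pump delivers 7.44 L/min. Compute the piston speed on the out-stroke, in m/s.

In regeneration the rod-end outflow joins the pump flow into the cap end, so the net volume the pump must supply per unit advance equals the rod cross-section area.
Rod cross-section A_rod = π/4 × (16.5 mm)² = 213.8 mm^2
v = Q_pump / A_rod

v ≈ 0.580 m/s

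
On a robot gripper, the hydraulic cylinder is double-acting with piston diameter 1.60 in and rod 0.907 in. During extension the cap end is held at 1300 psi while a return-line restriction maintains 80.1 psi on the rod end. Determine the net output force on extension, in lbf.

F ≈ 2500 lbf

Cap-side area A_cap = π/4 × (1.60 in)² = 2.011 in^2
Rod-side annular area A_ann = π/4 × (1.60² − 0.907²) = 1.365 in^2
Net thrust = P_cap·A_cap − P_rod·A_ann = 2614 lbf − 109.3 lbf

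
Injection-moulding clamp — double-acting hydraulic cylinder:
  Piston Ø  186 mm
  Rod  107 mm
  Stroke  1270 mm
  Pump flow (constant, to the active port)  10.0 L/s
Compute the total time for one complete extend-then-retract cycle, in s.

Cap-side area A_cap = π/4 × (186 mm)² = 27170 mm^2
Rod-side annular area A_ann = π/4 × (186² − 107²) = 18180 mm^2
t_ext = A_cap·L/Q = 3.451 s
t_ret = A_ann·L/Q = 2.309 s
t_cycle = t_ext + t_ret

t ≈ 5.76 s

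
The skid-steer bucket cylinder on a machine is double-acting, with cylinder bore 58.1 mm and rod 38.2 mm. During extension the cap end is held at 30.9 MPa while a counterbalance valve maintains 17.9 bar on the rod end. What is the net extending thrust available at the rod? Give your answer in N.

Cap-side area A_cap = π/4 × (58.1 mm)² = 2651 mm^2
Rod-side annular area A_ann = π/4 × (58.1² − 38.2²) = 1505 mm^2
Net thrust = P_cap·A_cap − P_rod·A_ann = 81920 N − 2694 N

F ≈ 79200 N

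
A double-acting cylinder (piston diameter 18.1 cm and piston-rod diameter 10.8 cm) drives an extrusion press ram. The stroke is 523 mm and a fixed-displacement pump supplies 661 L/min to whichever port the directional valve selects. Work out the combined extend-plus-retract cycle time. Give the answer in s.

t ≈ 2.01 s

Cap-side area A_cap = π/4 × (18.1 cm)² = 257.3 cm^2
Rod-side annular area A_ann = π/4 × (18.1² − 10.8²) = 165.7 cm^2
t_ext = A_cap·L/Q = 1.222 s
t_ret = A_ann·L/Q = 0.7866 s
t_cycle = t_ext + t_ret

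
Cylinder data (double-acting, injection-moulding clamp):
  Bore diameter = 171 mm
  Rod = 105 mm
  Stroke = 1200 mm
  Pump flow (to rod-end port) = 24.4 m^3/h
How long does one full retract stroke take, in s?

t ≈ 2.53 s

Rod-side annular area A_ann = π/4 × (171² − 105²) = 14310 mm^2
Swept volume V = A × L; t = V / Q = A·L / Q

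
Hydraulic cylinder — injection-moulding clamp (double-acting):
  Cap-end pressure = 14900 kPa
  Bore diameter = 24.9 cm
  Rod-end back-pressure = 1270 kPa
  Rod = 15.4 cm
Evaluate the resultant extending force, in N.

Cap-side area A_cap = π/4 × (24.9 cm)² = 487.0 cm^2
Rod-side annular area A_ann = π/4 × (24.9² − 15.4²) = 300.7 cm^2
Net thrust = P_cap·A_cap − P_rod·A_ann = 7.256e5 N − 38190 N

F ≈ 6.87e5 N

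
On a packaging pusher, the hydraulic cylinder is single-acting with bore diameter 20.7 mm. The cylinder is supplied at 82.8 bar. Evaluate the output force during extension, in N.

Cap-side area A_cap = π/4 × (20.7 mm)² = 336.5 mm^2
F = P × A_cap = 82.8 bar × A_cap

F ≈ 2790 N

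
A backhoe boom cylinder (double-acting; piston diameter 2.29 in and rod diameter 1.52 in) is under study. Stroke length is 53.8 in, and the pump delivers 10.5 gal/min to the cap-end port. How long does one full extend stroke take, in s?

t ≈ 5.48 s

Cap-side area A_cap = π/4 × (2.29 in)² = 4.119 in^2
Swept volume V = A × L; t = V / Q = A·L / Q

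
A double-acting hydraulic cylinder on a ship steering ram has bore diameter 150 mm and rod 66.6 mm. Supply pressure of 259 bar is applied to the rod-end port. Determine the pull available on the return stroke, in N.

F ≈ 3.67e5 N

Rod-side annular area A_ann = π/4 × (150² − 66.6²) = 14190 mm^2
On retraction the pressure acts on the annular area (bore minus rod).
F = P × A_ann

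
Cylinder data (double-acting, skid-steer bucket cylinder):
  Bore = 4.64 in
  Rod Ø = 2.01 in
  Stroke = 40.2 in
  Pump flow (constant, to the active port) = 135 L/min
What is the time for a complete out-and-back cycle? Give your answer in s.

t ≈ 8.97 s

Cap-side area A_cap = π/4 × (4.64 in)² = 16.91 in^2
Rod-side annular area A_ann = π/4 × (4.64² − 2.01²) = 13.74 in^2
t_ext = A_cap·L/Q = 4.951 s
t_ret = A_ann·L/Q = 4.022 s
t_cycle = t_ext + t_ret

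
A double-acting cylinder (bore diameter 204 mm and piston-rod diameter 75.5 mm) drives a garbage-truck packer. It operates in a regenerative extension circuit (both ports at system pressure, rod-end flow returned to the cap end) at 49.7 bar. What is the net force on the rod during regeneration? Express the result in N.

F ≈ 22300 N

With equal pressure on both faces, forces on the annular region cancel; the net push is pressure × rod cross-section.
Rod cross-section A_rod = π/4 × (75.5 mm)² = 4477 mm^2
F = P × A_rod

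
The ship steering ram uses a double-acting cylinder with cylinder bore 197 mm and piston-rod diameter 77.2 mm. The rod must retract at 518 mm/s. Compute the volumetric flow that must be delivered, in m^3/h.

Q ≈ 48.1 m^3/h

Rod-side annular area A_ann = π/4 × (197² − 77.2²) = 25800 mm^2
Q = A × v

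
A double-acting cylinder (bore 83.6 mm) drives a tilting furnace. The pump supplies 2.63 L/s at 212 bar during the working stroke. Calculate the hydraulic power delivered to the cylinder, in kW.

Hydraulic power = P × Q

W ≈ 55.8 kW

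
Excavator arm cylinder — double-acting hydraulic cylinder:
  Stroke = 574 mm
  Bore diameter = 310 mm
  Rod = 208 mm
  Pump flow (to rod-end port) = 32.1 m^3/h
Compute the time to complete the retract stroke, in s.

Rod-side annular area A_ann = π/4 × (310² − 208²) = 41500 mm^2
Swept volume V = A × L; t = V / Q = A·L / Q

t ≈ 2.67 s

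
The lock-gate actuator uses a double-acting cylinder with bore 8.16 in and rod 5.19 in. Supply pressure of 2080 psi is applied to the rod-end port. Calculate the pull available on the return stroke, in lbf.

F ≈ 64800 lbf

Rod-side annular area A_ann = π/4 × (8.16² − 5.19²) = 31.14 in^2
On retraction the pressure acts on the annular area (bore minus rod).
F = P × A_ann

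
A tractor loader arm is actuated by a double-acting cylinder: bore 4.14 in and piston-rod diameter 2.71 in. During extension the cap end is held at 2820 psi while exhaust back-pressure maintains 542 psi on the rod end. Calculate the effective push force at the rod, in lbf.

Cap-side area A_cap = π/4 × (4.14 in)² = 13.46 in^2
Rod-side annular area A_ann = π/4 × (4.14² − 2.71²) = 7.693 in^2
Net thrust = P_cap·A_cap − P_rod·A_ann = 37960 lbf − 4170 lbf

F ≈ 33800 lbf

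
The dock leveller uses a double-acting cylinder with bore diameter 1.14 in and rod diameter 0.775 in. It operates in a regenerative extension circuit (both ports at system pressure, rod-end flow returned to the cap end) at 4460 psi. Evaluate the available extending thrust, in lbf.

F ≈ 2100 lbf

With equal pressure on both faces, forces on the annular region cancel; the net push is pressure × rod cross-section.
Rod cross-section A_rod = π/4 × (0.775 in)² = 0.4717 in^2
F = P × A_rod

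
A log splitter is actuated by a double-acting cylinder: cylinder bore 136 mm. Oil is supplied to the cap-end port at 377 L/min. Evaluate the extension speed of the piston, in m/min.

v ≈ 26.0 m/min

Cap-side area A_cap = π/4 × (136 mm)² = 14530 mm^2
v = Q / A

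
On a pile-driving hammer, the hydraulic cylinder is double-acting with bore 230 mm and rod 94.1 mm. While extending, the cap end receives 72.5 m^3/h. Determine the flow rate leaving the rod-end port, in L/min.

Cap-side area A_cap = π/4 × (230 mm)² = 41550 mm^2
Rod-side annular area A_ann = π/4 × (230² − 94.1²) = 34590 mm^2
Piston speed v = Q_in/A_cap; rod-end outflow Q_out = v × A_ann = Q_in × A_ann/A_cap.

Q_out ≈ 1010 L/min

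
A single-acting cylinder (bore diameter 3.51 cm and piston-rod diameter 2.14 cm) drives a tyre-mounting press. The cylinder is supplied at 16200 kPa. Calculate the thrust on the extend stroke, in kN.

F ≈ 15.7 kN

Cap-side area A_cap = π/4 × (3.51 cm)² = 9.676 cm^2
F = P × A_cap = 16200 kPa × A_cap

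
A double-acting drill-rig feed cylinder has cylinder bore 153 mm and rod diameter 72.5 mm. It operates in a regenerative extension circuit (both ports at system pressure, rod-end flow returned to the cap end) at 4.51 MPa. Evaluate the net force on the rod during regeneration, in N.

F ≈ 18600 N

With equal pressure on both faces, forces on the annular region cancel; the net push is pressure × rod cross-section.
Rod cross-section A_rod = π/4 × (72.5 mm)² = 4128 mm^2
F = P × A_rod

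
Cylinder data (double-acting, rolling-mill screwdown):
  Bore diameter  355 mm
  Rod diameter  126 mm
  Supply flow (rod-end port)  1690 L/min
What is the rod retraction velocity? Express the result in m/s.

Rod-side annular area A_ann = π/4 × (355² − 126²) = 86510 mm^2
Flow into the rod-end port fills the annular volume.
v = Q / A

v ≈ 0.326 m/s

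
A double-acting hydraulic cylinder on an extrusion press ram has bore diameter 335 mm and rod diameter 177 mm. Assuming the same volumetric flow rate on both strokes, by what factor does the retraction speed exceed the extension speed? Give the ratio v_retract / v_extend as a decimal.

v_ret/v_ext ≈ 1.39

Cap-side area A_cap = π/4 × (335 mm)² = 88140 mm^2
Rod-side annular area A_ann = π/4 × (335² − 177²) = 63540 mm^2
For equal Q, v ∝ 1/A, so v_ret/v_ext = A_cap/A_ann.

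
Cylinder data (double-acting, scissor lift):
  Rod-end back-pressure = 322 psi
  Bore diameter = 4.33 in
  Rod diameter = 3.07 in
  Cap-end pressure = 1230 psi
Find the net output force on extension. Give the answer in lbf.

F ≈ 15800 lbf

Cap-side area A_cap = π/4 × (4.33 in)² = 14.73 in^2
Rod-side annular area A_ann = π/4 × (4.33² − 3.07²) = 7.323 in^2
Net thrust = P_cap·A_cap − P_rod·A_ann = 18110 lbf − 2358 lbf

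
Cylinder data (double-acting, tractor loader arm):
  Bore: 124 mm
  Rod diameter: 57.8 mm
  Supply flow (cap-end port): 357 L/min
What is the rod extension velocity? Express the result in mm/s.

Cap-side area A_cap = π/4 × (124 mm)² = 12080 mm^2
v = Q / A

v ≈ 493 mm/s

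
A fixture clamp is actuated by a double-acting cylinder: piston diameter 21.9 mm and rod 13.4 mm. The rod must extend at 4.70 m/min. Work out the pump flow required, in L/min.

Q ≈ 1.77 L/min

Cap-side area A_cap = π/4 × (21.9 mm)² = 376.7 mm^2
Q = A × v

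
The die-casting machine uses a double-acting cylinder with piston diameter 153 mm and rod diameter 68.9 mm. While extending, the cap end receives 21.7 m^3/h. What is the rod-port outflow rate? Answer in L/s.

Q_out ≈ 4.81 L/s

Cap-side area A_cap = π/4 × (153 mm)² = 18390 mm^2
Rod-side annular area A_ann = π/4 × (153² − 68.9²) = 14660 mm^2
Piston speed v = Q_in/A_cap; rod-end outflow Q_out = v × A_ann = Q_in × A_ann/A_cap.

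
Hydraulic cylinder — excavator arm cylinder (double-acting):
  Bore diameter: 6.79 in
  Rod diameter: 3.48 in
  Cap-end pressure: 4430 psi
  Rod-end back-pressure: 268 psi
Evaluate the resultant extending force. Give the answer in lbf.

F ≈ 1.53e5 lbf

Cap-side area A_cap = π/4 × (6.79 in)² = 36.21 in^2
Rod-side annular area A_ann = π/4 × (6.79² − 3.48²) = 26.70 in^2
Net thrust = P_cap·A_cap − P_rod·A_ann = 1.604e5 lbf − 7155 lbf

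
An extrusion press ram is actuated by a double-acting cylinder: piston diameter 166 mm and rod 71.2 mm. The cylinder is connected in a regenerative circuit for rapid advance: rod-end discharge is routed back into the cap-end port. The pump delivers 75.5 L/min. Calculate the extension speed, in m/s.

v ≈ 0.316 m/s

In regeneration the rod-end outflow joins the pump flow into the cap end, so the net volume the pump must supply per unit advance equals the rod cross-section area.
Rod cross-section A_rod = π/4 × (71.2 mm)² = 3982 mm^2
v = Q_pump / A_rod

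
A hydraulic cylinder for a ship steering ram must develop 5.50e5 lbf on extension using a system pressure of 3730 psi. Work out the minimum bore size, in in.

Extension force acts on the full piston face: F = P × (π/4)D².
D = √(4F / (πP)) = √(4 × 5.50e5 lbf / (π × 3730 psi))

D ≈ 13.7 in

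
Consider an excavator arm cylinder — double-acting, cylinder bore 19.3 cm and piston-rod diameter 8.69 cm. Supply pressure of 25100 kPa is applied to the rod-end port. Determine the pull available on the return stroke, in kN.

F ≈ 585 kN

Rod-side annular area A_ann = π/4 × (19.3² − 8.69²) = 233.2 cm^2
On retraction the pressure acts on the annular area (bore minus rod).
F = P × A_ann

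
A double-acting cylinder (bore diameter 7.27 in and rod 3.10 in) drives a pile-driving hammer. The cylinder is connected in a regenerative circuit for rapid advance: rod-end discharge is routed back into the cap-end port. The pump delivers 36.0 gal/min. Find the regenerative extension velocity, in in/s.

v ≈ 18.4 in/s

In regeneration the rod-end outflow joins the pump flow into the cap end, so the net volume the pump must supply per unit advance equals the rod cross-section area.
Rod cross-section A_rod = π/4 × (3.10 in)² = 7.548 in^2
v = Q_pump / A_rod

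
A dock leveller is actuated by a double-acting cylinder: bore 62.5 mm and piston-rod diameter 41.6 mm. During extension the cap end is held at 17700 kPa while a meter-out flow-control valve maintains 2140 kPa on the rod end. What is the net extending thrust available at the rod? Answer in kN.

Cap-side area A_cap = π/4 × (62.5 mm)² = 3068 mm^2
Rod-side annular area A_ann = π/4 × (62.5² − 41.6²) = 1709 mm^2
Net thrust = P_cap·A_cap − P_rod·A_ann = 54.30 kN − 3.657 kN

F ≈ 50.6 kN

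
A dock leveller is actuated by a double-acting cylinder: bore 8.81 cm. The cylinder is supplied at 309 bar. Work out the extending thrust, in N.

Cap-side area A_cap = π/4 × (8.81 cm)² = 60.96 cm^2
F = P × A_cap = 309 bar × A_cap

F ≈ 1.88e5 N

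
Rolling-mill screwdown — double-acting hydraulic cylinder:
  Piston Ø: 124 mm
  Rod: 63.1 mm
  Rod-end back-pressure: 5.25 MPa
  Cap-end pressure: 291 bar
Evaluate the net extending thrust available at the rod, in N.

F ≈ 3.04e5 N

Cap-side area A_cap = π/4 × (124 mm)² = 12080 mm^2
Rod-side annular area A_ann = π/4 × (124² − 63.1²) = 8949 mm^2
Net thrust = P_cap·A_cap − P_rod·A_ann = 3.514e5 N − 46980 N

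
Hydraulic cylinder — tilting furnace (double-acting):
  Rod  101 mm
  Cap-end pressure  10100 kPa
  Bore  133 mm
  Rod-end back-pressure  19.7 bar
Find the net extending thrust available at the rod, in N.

Cap-side area A_cap = π/4 × (133 mm)² = 13890 mm^2
Rod-side annular area A_ann = π/4 × (133² − 101²) = 5881 mm^2
Net thrust = P_cap·A_cap − P_rod·A_ann = 1.403e5 N − 11590 N

F ≈ 1.29e5 N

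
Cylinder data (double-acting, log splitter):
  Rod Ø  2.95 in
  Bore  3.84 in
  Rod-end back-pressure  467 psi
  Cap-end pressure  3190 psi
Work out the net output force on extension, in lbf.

Cap-side area A_cap = π/4 × (3.84 in)² = 11.58 in^2
Rod-side annular area A_ann = π/4 × (3.84² − 2.95²) = 4.746 in^2
Net thrust = P_cap·A_cap − P_rod·A_ann = 36940 lbf − 2216 lbf

F ≈ 34700 lbf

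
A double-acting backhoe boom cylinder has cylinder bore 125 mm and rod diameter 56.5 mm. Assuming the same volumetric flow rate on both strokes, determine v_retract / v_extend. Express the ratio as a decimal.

Cap-side area A_cap = π/4 × (125 mm)² = 12270 mm^2
Rod-side annular area A_ann = π/4 × (125² − 56.5²) = 9765 mm^2
For equal Q, v ∝ 1/A, so v_ret/v_ext = A_cap/A_ann.

v_ret/v_ext ≈ 1.26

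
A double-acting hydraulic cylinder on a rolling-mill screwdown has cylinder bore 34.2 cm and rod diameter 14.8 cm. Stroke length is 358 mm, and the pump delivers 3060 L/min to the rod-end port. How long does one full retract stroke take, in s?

t ≈ 0.524 s

Rod-side annular area A_ann = π/4 × (34.2² − 14.8²) = 746.6 cm^2
Swept volume V = A × L; t = V / Q = A·L / Q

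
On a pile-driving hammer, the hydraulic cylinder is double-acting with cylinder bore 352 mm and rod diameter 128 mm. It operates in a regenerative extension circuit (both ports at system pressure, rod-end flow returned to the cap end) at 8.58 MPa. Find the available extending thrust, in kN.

F ≈ 110 kN

With equal pressure on both faces, forces on the annular region cancel; the net push is pressure × rod cross-section.
Rod cross-section A_rod = π/4 × (128 mm)² = 12870 mm^2
F = P × A_rod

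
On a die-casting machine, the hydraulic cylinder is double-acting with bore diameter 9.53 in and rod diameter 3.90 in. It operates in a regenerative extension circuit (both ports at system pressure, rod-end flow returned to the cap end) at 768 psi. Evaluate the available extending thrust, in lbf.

With equal pressure on both faces, forces on the annular region cancel; the net push is pressure × rod cross-section.
Rod cross-section A_rod = π/4 × (3.90 in)² = 11.95 in^2
F = P × A_rod

F ≈ 9170 lbf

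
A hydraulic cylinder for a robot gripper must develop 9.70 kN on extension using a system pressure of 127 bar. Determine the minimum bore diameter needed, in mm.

D ≈ 31.2 mm

Extension force acts on the full piston face: F = P × (π/4)D².
D = √(4F / (πP)) = √(4 × 9.70 kN / (π × 127 bar))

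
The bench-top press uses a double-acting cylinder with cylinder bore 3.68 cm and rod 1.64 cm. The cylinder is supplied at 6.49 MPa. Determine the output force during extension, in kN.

F ≈ 6.90 kN

Cap-side area A_cap = π/4 × (3.68 cm)² = 10.64 cm^2
F = P × A_cap = 6.49 MPa × A_cap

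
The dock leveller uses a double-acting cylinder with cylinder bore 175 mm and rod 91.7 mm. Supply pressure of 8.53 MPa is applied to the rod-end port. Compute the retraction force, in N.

F ≈ 1.49e5 N

Rod-side annular area A_ann = π/4 × (175² − 91.7²) = 17450 mm^2
On retraction the pressure acts on the annular area (bore minus rod).
F = P × A_ann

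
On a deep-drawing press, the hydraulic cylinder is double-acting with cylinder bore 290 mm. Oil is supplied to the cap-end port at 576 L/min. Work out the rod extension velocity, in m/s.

Cap-side area A_cap = π/4 × (290 mm)² = 66050 mm^2
v = Q / A

v ≈ 0.145 m/s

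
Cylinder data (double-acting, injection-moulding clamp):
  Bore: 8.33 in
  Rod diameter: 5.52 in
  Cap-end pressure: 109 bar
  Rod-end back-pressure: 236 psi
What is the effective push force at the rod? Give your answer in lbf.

F ≈ 78900 lbf

Cap-side area A_cap = π/4 × (8.33 in)² = 54.50 in^2
Rod-side annular area A_ann = π/4 × (8.33² − 5.52²) = 30.57 in^2
Net thrust = P_cap·A_cap − P_rod·A_ann = 86160 lbf − 7214 lbf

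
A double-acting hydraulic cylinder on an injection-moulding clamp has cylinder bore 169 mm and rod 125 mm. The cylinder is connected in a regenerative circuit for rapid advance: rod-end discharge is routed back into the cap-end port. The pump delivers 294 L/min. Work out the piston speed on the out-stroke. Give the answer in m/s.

v ≈ 0.399 m/s

In regeneration the rod-end outflow joins the pump flow into the cap end, so the net volume the pump must supply per unit advance equals the rod cross-section area.
Rod cross-section A_rod = π/4 × (125 mm)² = 12270 mm^2
v = Q_pump / A_rod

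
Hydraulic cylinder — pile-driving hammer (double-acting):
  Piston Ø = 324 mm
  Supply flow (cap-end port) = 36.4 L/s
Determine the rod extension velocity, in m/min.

Cap-side area A_cap = π/4 × (324 mm)² = 82450 mm^2
v = Q / A

v ≈ 26.5 m/min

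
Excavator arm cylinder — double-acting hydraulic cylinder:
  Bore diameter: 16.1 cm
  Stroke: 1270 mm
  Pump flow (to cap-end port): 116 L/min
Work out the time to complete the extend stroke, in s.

t ≈ 13.4 s

Cap-side area A_cap = π/4 × (16.1 cm)² = 203.6 cm^2
Swept volume V = A × L; t = V / Q = A·L / Q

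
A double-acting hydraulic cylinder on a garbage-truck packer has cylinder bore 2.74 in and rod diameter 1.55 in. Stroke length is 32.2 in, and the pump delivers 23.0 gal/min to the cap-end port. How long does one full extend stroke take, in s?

t ≈ 2.14 s

Cap-side area A_cap = π/4 × (2.74 in)² = 5.896 in^2
Swept volume V = A × L; t = V / Q = A·L / Q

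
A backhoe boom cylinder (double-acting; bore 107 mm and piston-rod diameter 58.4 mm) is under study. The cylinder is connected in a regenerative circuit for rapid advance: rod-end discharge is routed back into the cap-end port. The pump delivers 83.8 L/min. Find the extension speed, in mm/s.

In regeneration the rod-end outflow joins the pump flow into the cap end, so the net volume the pump must supply per unit advance equals the rod cross-section area.
Rod cross-section A_rod = π/4 × (58.4 mm)² = 2679 mm^2
v = Q_pump / A_rod

v ≈ 521 mm/s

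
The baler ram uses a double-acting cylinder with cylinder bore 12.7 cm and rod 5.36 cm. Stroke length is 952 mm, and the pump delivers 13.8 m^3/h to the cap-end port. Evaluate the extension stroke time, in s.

Cap-side area A_cap = π/4 × (12.7 cm)² = 126.7 cm^2
Swept volume V = A × L; t = V / Q = A·L / Q

t ≈ 3.15 s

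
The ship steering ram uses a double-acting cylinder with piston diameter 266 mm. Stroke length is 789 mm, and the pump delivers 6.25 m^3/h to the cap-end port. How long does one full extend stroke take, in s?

Cap-side area A_cap = π/4 × (266 mm)² = 55570 mm^2
Swept volume V = A × L; t = V / Q = A·L / Q

t ≈ 25.3 s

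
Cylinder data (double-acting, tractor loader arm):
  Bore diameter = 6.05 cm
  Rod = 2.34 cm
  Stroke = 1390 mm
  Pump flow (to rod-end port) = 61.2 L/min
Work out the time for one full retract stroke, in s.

Rod-side annular area A_ann = π/4 × (6.05² − 2.34²) = 24.45 cm^2
Swept volume V = A × L; t = V / Q = A·L / Q

t ≈ 3.33 s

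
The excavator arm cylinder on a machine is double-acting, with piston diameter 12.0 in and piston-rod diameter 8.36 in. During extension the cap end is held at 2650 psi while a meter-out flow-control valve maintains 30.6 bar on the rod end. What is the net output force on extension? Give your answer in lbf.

Cap-side area A_cap = π/4 × (12.0 in)² = 113.1 in^2
Rod-side annular area A_ann = π/4 × (12.0² − 8.36²) = 58.21 in^2
Net thrust = P_cap·A_cap − P_rod·A_ann = 2.997e5 lbf − 25830 lbf

F ≈ 2.74e5 lbf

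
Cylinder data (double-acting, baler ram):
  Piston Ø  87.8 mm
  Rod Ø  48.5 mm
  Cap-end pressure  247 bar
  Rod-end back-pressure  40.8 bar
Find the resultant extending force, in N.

F ≈ 1.32e5 N

Cap-side area A_cap = π/4 × (87.8 mm)² = 6055 mm^2
Rod-side annular area A_ann = π/4 × (87.8² − 48.5²) = 4207 mm^2
Net thrust = P_cap·A_cap − P_rod·A_ann = 1.495e5 N − 17160 N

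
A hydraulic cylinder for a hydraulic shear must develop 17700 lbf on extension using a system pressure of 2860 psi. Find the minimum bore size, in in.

Extension force acts on the full piston face: F = P × (π/4)D².
D = √(4F / (πP)) = √(4 × 17700 lbf / (π × 2860 psi))

D ≈ 2.81 in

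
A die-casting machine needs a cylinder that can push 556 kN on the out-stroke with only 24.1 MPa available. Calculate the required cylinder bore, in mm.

Extension force acts on the full piston face: F = P × (π/4)D².
D = √(4F / (πP)) = √(4 × 556 kN / (π × 24.1 MPa))

D ≈ 171 mm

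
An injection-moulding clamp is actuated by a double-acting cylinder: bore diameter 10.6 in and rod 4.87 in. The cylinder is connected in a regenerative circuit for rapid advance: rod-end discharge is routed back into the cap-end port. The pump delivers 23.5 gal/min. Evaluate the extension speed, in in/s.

In regeneration the rod-end outflow joins the pump flow into the cap end, so the net volume the pump must supply per unit advance equals the rod cross-section area.
Rod cross-section A_rod = π/4 × (4.87 in)² = 18.63 in^2
v = Q_pump / A_rod

v ≈ 4.86 in/s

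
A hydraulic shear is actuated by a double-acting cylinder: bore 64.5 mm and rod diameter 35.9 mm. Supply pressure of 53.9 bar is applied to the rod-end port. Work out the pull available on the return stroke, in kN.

F ≈ 12.2 kN

Rod-side annular area A_ann = π/4 × (64.5² − 35.9²) = 2255 mm^2
On retraction the pressure acts on the annular area (bore minus rod).
F = P × A_ann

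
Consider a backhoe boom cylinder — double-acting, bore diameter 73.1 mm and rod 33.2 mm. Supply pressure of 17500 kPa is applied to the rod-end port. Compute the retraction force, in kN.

F ≈ 58.3 kN

Rod-side annular area A_ann = π/4 × (73.1² − 33.2²) = 3331 mm^2
On retraction the pressure acts on the annular area (bore minus rod).
F = P × A_ann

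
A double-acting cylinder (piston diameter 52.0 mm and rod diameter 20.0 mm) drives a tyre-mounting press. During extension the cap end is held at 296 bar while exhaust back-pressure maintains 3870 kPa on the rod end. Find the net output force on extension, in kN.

F ≈ 55.9 kN

Cap-side area A_cap = π/4 × (52.0 mm)² = 2124 mm^2
Rod-side annular area A_ann = π/4 × (52.0² − 20.0²) = 1810 mm^2
Net thrust = P_cap·A_cap − P_rod·A_ann = 62.86 kN − 7.003 kN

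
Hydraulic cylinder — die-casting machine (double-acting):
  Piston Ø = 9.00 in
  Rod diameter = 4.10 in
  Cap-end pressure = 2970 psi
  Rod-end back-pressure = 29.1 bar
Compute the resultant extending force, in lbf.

Cap-side area A_cap = π/4 × (9.00 in)² = 63.62 in^2
Rod-side annular area A_ann = π/4 × (9.00² − 4.10²) = 50.41 in^2
Net thrust = P_cap·A_cap − P_rod·A_ann = 1.889e5 lbf − 21280 lbf

F ≈ 1.68e5 lbf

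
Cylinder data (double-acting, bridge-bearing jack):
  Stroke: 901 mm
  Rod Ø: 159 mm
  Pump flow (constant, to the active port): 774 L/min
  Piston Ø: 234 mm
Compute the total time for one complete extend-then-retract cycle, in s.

t ≈ 4.62 s

Cap-side area A_cap = π/4 × (234 mm)² = 43010 mm^2
Rod-side annular area A_ann = π/4 × (234² − 159²) = 23150 mm^2
t_ext = A_cap·L/Q = 3.004 s
t_ret = A_ann·L/Q = 1.617 s
t_cycle = t_ext + t_ret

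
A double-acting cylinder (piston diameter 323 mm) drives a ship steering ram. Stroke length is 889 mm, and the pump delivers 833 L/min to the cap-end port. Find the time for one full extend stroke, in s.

Cap-side area A_cap = π/4 × (323 mm)² = 81940 mm^2
Swept volume V = A × L; t = V / Q = A·L / Q

t ≈ 5.25 s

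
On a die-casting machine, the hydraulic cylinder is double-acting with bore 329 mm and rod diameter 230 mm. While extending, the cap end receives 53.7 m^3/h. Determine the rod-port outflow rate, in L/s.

Cap-side area A_cap = π/4 × (329 mm)² = 85010 mm^2
Rod-side annular area A_ann = π/4 × (329² − 230²) = 43460 mm^2
Piston speed v = Q_in/A_cap; rod-end outflow Q_out = v × A_ann = Q_in × A_ann/A_cap.

Q_out ≈ 7.63 L/s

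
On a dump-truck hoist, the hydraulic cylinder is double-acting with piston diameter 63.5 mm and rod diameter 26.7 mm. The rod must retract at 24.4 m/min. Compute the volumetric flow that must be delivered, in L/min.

Q ≈ 63.6 L/min

Rod-side annular area A_ann = π/4 × (63.5² − 26.7²) = 2607 mm^2
Q = A × v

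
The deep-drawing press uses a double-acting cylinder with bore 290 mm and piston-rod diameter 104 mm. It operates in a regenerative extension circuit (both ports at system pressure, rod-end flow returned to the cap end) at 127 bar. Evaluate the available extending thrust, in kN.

F ≈ 108 kN

With equal pressure on both faces, forces on the annular region cancel; the net push is pressure × rod cross-section.
Rod cross-section A_rod = π/4 × (104 mm)² = 8495 mm^2
F = P × A_rod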